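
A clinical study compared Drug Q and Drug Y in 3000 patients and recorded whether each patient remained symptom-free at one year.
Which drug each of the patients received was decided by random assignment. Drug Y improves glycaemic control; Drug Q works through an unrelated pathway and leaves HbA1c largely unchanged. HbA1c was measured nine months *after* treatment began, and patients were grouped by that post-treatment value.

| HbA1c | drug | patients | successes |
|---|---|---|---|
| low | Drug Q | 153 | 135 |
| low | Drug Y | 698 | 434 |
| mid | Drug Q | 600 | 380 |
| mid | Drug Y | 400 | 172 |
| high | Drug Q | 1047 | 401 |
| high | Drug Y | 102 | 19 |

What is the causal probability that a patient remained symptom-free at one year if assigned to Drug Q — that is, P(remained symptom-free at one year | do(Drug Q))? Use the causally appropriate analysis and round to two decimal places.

Within every HbA1c level Drug Q has the higher rate, yet pooled Drug Y does — Simpson's reversal.
HbA1c here is a post-treatment variable shaped by the drug; conditioning on it would introduce bias rather than remove it. The overall comparison is the causal one.
So P(outcome | do(Drug Q)) is just the pooled rate for Drug Q: 916/1800 = 0.509.

0.51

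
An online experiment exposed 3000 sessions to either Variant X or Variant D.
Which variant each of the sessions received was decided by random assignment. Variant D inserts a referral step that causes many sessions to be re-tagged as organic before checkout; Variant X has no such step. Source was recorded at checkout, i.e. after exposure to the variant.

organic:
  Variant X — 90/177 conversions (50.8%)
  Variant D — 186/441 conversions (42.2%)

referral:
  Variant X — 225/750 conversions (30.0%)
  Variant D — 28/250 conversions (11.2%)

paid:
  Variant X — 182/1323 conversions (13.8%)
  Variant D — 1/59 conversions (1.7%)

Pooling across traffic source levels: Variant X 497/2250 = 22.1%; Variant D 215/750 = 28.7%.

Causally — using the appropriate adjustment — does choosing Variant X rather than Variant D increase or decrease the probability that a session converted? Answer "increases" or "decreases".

decreases

The stratified and pooled comparisons disagree (Variant X wins within each traffic source; Variant D wins overall), so the answer turns on the causal role of traffic source.
Because the variant influences traffic source, traffic source is a post-treatment mediator, not a confounder. Stratifying on it would bias the estimate; the causal effect is the crude pooled difference.
Pooled: Variant X 22.1% vs Variant D 28.7%; Variant D is higher overall.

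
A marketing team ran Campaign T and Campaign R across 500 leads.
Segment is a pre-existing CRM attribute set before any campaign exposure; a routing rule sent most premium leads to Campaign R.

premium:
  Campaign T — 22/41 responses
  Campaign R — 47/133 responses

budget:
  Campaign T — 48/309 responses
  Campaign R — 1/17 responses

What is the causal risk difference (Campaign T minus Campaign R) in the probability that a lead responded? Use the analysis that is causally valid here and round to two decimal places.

Nothing the campaign does changes customer segment; the imbalance is an allocation artefact. With customer segment also predicting the outcome, the pooled figure is confounded, and the within-stratum comparison is the causal one.
Adjusting over the population distribution of customer segment: 0.348·(0.537−0.353) + 0.652·(0.155−0.059) = +0.127.

+0.13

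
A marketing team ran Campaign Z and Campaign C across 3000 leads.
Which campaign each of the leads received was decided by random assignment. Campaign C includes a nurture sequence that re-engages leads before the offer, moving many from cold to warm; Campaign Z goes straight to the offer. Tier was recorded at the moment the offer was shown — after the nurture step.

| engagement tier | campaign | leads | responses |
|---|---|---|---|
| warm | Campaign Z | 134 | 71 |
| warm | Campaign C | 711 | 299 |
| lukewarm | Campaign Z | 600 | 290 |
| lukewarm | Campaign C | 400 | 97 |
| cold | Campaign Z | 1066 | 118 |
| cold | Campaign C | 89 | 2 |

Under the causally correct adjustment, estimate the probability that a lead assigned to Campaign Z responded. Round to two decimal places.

0.27

Stratifying would compare campaigns among leads the campaigns themselves sorted into engagement tier groups — a form of selection on an intermediate. The unconditioned pooled rates give the total causal effect.
So P(outcome | do(Campaign Z)) is just the pooled rate for Campaign Z: 479/1800 = 0.266.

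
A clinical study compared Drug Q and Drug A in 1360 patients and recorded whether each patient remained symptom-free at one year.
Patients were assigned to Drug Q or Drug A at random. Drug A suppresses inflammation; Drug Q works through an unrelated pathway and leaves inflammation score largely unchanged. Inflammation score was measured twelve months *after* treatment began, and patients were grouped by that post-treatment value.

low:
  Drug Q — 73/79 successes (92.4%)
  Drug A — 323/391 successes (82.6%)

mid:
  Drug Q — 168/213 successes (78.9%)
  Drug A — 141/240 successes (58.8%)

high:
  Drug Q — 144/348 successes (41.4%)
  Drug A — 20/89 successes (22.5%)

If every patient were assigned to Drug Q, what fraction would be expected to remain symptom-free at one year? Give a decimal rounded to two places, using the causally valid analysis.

0.60

Within every inflammation score level Drug Q has the higher rate, yet pooled Drug A does — Simpson's reversal.
Inflammation score here is a post-treatment variable shaped by the drug; conditioning on it would introduce bias rather than remove it. The overall comparison is the causal one.
So P(outcome | do(Drug Q)) is just the pooled rate for Drug Q: 385/640 = 0.602.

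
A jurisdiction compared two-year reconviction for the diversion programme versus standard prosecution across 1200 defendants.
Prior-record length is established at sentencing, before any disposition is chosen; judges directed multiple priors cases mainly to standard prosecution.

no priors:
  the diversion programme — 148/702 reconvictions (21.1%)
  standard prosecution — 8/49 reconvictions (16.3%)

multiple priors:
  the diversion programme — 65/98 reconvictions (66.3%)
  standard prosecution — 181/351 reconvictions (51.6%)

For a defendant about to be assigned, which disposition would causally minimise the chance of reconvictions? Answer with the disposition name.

standard prosecution

Nothing the disposition does changes prior-record length; the imbalance is an allocation artefact. With prior-record length also predicting the outcome, the pooled figure is confounded, and the within-stratum comparison is the causal one.
Within each level — no priors: 21.1% vs 16.3%; multiple priors: 66.3% vs 51.6% — standard prosecution is lower every time.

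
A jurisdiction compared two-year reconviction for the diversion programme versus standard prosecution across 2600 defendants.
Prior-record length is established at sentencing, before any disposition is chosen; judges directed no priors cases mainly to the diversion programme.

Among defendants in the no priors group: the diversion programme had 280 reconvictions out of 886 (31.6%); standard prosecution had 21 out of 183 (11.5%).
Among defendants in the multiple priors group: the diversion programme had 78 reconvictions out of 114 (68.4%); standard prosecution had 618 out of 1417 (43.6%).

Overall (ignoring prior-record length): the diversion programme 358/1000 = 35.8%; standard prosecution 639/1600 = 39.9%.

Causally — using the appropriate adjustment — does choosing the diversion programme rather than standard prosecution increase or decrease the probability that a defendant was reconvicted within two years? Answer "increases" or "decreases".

increases

The stratified and pooled comparisons disagree (standard prosecution wins within each prior-record length; the diversion programme wins overall), so the answer turns on the causal role of prior-record length.
Prior-record length is set before the disposition has any effect — it is not caused by the disposition — and it independently drives the outcome. That makes it a confounder, so the causal comparison is within prior-record length levels.
Within each level — no priors: 31.6% vs 11.5%; multiple priors: 68.4% vs 43.6% — standard prosecution is lower every time.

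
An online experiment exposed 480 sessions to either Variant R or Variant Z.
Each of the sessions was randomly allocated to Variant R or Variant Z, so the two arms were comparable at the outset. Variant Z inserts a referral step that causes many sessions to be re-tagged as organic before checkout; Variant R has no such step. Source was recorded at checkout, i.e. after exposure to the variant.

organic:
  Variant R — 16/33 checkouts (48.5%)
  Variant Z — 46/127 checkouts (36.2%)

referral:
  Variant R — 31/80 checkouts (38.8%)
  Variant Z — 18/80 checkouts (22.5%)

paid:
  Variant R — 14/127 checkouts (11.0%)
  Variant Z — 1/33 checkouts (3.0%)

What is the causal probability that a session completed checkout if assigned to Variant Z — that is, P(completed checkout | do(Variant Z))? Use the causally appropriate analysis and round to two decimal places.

The stratified and pooled comparisons disagree (Variant R wins within each traffic source; Variant Z wins overall), so the answer turns on the causal role of traffic source.
Traffic source is downstream of the variant. One should not condition on a consequence of treatment, so the overall rates are the right comparison.
So P(outcome | do(Variant Z)) is just the pooled rate for Variant Z: 65/240 = 0.271.

0.27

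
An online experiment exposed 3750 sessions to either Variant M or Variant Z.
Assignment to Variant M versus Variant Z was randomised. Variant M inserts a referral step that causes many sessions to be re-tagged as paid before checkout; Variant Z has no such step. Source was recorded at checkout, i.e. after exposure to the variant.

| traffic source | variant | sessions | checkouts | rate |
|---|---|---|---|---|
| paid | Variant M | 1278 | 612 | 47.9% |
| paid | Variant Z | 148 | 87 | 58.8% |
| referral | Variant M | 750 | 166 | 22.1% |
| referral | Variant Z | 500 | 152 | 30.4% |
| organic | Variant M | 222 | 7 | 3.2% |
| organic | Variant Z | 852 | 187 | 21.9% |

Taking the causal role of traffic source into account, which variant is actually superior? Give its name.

Variant M

Traffic source is recorded after the variant and is itself shifted by it — it sits on the causal path from variant to outcome. Conditioning on a mediator would strip out part of the effect we want; the pooled comparison gives the total causal effect.
Pooled: Variant M 34.9% vs Variant Z 28.4%; Variant M is higher overall.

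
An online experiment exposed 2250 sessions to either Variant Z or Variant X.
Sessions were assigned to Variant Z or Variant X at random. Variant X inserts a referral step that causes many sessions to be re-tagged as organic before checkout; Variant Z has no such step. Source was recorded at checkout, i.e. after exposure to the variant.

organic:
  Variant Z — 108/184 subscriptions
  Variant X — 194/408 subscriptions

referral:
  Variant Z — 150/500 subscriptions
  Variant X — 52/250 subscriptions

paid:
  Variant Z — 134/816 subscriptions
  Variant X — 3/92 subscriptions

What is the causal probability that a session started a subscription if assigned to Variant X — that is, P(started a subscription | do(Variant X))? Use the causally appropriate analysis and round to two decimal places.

Variant Z is higher inside every traffic source stratum but Variant X is higher in aggregate. Whether to stratify depends on how traffic source relates to the variant.
Because the variant influences traffic source, traffic source is a post-treatment mediator, not a confounder. Stratifying on it would bias the estimate; the causal effect is the crude pooled difference.
So P(outcome | do(Variant X)) is just the pooled rate for Variant X: 249/750 = 0.332.

0.33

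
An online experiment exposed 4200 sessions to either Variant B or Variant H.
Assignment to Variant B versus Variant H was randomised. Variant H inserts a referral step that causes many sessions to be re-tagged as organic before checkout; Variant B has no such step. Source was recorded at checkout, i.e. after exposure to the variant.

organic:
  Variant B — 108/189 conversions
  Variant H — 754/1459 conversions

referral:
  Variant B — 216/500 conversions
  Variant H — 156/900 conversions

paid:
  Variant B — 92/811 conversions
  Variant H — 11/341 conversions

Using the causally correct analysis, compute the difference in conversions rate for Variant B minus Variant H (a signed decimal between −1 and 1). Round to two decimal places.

Traffic source is downstream of the variant. One should not condition on a consequence of treatment, so the overall rates are the right comparison.
The causal difference is the pooled difference: 0.277 − 0.341 = -0.064.

-0.06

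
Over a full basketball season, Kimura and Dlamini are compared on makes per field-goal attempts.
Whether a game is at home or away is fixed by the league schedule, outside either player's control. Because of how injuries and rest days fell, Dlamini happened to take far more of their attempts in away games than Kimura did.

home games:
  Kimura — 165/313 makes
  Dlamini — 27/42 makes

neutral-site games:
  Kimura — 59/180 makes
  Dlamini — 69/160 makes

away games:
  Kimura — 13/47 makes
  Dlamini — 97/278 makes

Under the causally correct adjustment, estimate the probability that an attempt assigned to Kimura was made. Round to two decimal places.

The stratified and pooled comparisons disagree (Dlamini wins within each game venue; Kimura wins overall), so the answer turns on the causal role of game venue.
Game venue differs across players for reasons unrelated to any effect of the player itself, and it separately predicts the outcome — a classic confounder. We must compare within game venue levels.
Standardising Kimura to the population game venue mix: 0.348·165/313 + 0.333·59/180 + 0.319·13/47 = 0.381.

0.38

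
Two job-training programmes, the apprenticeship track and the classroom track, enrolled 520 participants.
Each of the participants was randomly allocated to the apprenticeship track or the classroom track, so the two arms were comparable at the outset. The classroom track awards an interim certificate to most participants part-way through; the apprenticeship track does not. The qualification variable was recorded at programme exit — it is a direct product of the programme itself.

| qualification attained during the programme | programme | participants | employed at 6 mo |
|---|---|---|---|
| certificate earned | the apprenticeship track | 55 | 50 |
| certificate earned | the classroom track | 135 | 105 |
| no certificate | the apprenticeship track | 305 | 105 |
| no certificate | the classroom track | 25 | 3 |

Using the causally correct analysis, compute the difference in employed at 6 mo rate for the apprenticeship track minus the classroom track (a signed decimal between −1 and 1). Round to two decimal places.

-0.24

Within every qualification attained during the programme level the apprenticeship track has the higher rate, yet pooled the classroom track does — Simpson's reversal.
Qualification attained during the programme lies on the pathway programme → qualification attained during the programme → outcome, so adjusting for it blocks the indirect effect. For the total causal effect of programme, use the unadjusted pooled rates.
The causal difference is the pooled difference: 0.431 − 0.675 = -0.244.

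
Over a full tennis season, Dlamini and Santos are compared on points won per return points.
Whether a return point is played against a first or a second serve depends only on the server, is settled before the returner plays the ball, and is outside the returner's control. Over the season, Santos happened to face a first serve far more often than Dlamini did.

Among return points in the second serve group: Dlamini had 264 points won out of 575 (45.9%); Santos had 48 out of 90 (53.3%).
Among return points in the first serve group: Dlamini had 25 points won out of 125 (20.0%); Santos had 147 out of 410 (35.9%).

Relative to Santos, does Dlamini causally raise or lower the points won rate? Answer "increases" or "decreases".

Within every serve type level Santos has the higher rate, yet pooled Dlamini does — Simpson's reversal.
Here serve type is a common cause — it drives both which player a case falls under and the outcome. The crude comparison mixes populations; the stratum-specific rates are the causally relevant ones.
Within each level — second serve: 45.9% vs 53.3%; first serve: 20.0% vs 35.9% — Santos is higher every time.

decreases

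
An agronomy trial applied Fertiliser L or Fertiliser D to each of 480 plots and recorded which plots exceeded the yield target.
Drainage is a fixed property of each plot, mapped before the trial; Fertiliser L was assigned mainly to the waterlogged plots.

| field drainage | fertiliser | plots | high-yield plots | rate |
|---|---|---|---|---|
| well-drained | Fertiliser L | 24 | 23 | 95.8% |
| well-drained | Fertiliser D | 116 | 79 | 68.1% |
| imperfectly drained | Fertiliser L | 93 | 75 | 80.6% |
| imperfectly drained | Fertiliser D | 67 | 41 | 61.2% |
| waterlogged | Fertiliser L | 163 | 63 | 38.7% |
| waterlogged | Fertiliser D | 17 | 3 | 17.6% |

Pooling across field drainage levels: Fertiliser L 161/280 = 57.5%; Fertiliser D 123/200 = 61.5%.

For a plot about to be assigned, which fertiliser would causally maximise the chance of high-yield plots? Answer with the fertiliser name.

Fertiliser L

Here field drainage is a common cause — it drives both which fertiliser a case falls under and the outcome. The crude comparison mixes populations; the stratum-specific rates are the causally relevant ones.
Within each level — well-drained: 95.8% vs 68.1%; imperfectly drained: 80.6% vs 61.2%; waterlogged: 38.7% vs 17.6% — Fertiliser L is higher every time.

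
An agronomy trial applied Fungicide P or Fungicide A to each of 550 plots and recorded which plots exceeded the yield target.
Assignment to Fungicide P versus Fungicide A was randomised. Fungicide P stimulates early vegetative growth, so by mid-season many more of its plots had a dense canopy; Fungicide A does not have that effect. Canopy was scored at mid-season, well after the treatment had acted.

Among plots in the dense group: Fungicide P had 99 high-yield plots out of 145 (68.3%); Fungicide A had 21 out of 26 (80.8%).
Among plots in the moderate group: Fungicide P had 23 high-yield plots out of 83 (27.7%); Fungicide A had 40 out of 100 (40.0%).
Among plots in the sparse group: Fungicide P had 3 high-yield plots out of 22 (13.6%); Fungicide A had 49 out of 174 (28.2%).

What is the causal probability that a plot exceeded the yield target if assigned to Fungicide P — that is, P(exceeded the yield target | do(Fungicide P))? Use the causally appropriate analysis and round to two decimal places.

0.50

The stratified and pooled comparisons disagree (Fungicide A wins within each mid-season canopy; Fungicide P wins overall), so the answer turns on the causal role of mid-season canopy.
Mid-season canopy lies on the pathway fungicide → mid-season canopy → outcome, so adjusting for it blocks the indirect effect. For the total causal effect of fungicide, use the unadjusted pooled rates.
So P(outcome | do(Fungicide P)) is just the pooled rate for Fungicide P: 125/250 = 0.500.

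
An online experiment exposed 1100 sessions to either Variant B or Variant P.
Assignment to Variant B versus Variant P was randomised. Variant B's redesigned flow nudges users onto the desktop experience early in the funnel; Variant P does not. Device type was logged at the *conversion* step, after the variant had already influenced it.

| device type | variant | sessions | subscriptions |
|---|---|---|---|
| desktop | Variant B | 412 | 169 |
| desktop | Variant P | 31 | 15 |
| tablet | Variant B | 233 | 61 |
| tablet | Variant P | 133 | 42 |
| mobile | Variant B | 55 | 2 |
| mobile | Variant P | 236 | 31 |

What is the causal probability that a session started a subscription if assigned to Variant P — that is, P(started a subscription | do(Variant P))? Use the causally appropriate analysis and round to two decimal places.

0.22

Because the variant influences device type, device type is a post-treatment mediator, not a confounder. Stratifying on it would bias the estimate; the causal effect is the crude pooled difference.
So P(outcome | do(Variant P)) is just the pooled rate for Variant P: 88/400 = 0.220.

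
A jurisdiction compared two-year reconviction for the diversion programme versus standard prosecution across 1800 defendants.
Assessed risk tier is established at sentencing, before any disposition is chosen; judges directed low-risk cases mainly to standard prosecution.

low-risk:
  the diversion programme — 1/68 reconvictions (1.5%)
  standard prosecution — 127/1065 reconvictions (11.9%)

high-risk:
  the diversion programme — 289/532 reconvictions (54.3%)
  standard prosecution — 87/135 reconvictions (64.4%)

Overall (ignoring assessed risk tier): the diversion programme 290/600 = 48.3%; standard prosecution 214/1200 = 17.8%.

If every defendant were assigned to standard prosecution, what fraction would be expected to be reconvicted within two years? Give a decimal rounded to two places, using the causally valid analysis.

0.31

Nothing the disposition does changes assessed risk tier; the imbalance is an allocation artefact. With assessed risk tier also predicting the outcome, the pooled figure is confounded, and the within-stratum comparison is the causal one.
Standardising standard prosecution to the population assessed risk tier mix: 0.629·127/1065 + 0.371·87/135 = 0.314.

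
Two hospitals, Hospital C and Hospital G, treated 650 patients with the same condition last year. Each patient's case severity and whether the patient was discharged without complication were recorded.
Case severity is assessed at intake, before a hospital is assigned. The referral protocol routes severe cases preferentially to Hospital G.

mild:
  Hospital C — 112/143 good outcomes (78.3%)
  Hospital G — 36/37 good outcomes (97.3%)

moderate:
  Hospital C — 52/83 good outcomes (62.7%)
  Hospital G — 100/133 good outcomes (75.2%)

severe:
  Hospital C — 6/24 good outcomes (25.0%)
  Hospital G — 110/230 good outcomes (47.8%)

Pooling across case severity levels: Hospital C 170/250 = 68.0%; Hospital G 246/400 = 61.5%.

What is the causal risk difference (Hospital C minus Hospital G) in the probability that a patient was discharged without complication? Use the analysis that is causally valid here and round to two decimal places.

-0.18

Here case severity is a common cause — it drives both which hospital a case falls under and the outcome. The crude comparison mixes populations; the stratum-specific rates are the causally relevant ones.
Adjusting over the population distribution of case severity: 0.277·(0.783−0.973) + 0.332·(0.627−0.752) + 0.391·(0.250−0.478) = -0.183.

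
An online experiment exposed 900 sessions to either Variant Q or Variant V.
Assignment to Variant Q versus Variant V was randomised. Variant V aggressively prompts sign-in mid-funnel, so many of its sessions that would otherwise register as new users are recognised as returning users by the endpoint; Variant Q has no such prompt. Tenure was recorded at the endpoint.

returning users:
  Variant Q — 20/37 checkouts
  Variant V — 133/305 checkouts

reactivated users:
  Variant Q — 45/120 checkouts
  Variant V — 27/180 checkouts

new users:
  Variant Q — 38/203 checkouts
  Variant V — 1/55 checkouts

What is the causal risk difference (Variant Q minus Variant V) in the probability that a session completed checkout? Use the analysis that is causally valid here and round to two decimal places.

-0.01

User tenure is downstream of the variant. One should not condition on a consequence of treatment, so the overall rates are the right comparison.
The causal difference is the pooled difference: 0.286 − 0.298 = -0.012.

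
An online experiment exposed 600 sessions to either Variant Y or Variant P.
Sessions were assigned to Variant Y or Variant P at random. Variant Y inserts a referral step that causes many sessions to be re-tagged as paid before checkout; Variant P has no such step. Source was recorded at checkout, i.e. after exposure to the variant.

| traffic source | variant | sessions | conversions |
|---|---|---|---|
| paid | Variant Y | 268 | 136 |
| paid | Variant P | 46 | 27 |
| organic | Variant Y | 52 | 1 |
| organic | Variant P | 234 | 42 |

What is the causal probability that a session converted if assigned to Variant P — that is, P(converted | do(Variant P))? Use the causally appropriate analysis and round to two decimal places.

0.25

The stratified and pooled comparisons disagree (Variant P wins within each traffic source; Variant Y wins overall), so the answer turns on the causal role of traffic source.
Because the variant influences traffic source, traffic source is a post-treatment mediator, not a confounder. Stratifying on it would bias the estimate; the causal effect is the crude pooled difference.
So P(outcome | do(Variant P)) is just the pooled rate for Variant P: 69/280 = 0.246.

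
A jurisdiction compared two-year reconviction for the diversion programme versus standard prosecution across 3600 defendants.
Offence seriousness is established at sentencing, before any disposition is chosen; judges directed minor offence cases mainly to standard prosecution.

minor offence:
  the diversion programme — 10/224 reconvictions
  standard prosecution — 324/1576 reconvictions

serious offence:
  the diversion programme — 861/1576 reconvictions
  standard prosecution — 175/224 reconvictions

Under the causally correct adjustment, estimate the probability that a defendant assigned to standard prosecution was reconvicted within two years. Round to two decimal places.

0.49

The stratified and pooled comparisons disagree (the diversion programme wins within each offence seriousness; standard prosecution wins overall), so the answer turns on the causal role of offence seriousness.
Offence seriousness differs across dispositions for reasons unrelated to any effect of the disposition itself, and it separately predicts the outcome — a classic confounder. We must compare within offence seriousness levels.
Standardising standard prosecution to the population offence seriousness mix: 0.500·324/1576 + 0.500·175/224 = 0.493.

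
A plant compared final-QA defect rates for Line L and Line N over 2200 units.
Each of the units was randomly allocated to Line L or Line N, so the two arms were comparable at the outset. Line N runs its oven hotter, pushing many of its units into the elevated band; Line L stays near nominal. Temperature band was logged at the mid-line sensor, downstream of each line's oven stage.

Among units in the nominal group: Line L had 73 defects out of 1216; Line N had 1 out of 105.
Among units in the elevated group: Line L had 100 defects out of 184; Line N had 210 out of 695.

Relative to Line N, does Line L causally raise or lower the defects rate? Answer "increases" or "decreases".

decreases

The stratified and pooled comparisons disagree (Line N wins within each in-process temperature band; Line L wins overall), so the answer turns on the causal role of in-process temperature band.
Stratifying would compare lines among units the lines themselves sorted into in-process temperature band groups — a form of selection on an intermediate. The unconditioned pooled rates give the total causal effect.
Pooled: Line L 12.4% vs Line N 26.4%; Line L is lower overall.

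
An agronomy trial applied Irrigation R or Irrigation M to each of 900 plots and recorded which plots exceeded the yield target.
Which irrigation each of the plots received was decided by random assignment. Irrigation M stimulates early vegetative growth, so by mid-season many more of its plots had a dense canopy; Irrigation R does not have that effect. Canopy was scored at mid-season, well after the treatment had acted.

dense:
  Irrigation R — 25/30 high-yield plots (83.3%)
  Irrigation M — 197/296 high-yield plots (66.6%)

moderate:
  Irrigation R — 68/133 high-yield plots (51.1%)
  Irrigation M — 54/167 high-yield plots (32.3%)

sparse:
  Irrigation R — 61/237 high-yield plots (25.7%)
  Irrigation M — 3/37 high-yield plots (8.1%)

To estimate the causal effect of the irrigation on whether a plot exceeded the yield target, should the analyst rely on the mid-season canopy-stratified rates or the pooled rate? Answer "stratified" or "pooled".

pooled

Within every mid-season canopy level Irrigation R has the higher rate, yet pooled Irrigation M does — Simpson's reversal.
Mid-season canopy is recorded after the irrigation and is itself shifted by it — it sits on the causal path from irrigation to outcome. Conditioning on a mediator would strip out part of the effect we want; the pooled comparison gives the total causal effect.
Pooled: Irrigation R 38.5% vs Irrigation M 50.8%; Irrigation M is higher overall.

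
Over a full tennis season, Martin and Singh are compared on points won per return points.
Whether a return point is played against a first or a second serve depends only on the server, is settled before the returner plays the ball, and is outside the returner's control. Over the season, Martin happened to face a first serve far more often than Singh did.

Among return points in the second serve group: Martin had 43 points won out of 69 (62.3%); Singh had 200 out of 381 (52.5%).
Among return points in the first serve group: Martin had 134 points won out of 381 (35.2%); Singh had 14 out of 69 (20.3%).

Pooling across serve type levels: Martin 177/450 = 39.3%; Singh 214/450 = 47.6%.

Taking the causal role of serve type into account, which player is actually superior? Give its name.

Martin

The stratified and pooled comparisons disagree (Martin wins within each serve type; Singh wins overall), so the answer turns on the causal role of serve type.
Serve type differs across players for reasons unrelated to any effect of the player itself, and it separately predicts the outcome — a classic confounder. We must compare within serve type levels.
Within each level — second serve: 62.3% vs 52.5%; first serve: 35.2% vs 20.3% — Martin is higher every time.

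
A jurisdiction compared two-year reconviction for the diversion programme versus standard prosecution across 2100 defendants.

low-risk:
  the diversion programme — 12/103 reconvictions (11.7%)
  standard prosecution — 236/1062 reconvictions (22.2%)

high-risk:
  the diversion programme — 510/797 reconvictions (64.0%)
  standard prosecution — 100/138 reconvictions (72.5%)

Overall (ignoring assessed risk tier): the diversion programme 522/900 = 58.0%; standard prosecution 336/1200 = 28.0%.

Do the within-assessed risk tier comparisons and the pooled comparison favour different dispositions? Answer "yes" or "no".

Within each assessed risk tier level (low-risk 11.7% vs 22.2%; high-risk 64.0% vs 72.5%), the diversion programme has the lower rate every time. Pooled: 58.0% vs 28.0% — standard prosecution has the lower rate overall. The two comparisons disagree.

yes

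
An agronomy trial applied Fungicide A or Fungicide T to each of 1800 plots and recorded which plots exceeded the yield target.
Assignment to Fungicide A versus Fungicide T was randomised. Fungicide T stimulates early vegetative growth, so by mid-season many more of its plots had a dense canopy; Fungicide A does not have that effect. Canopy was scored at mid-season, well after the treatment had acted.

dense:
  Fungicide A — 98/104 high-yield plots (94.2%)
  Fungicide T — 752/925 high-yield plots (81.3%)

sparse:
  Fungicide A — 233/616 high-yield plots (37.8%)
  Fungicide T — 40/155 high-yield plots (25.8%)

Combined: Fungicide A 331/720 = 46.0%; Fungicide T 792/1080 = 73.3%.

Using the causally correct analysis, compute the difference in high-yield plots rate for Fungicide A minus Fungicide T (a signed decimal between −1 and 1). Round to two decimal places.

Within every mid-season canopy level Fungicide A has the higher rate, yet pooled Fungicide T does — Simpson's reversal.
Mid-season canopy here is a post-treatment variable shaped by the fungicide; conditioning on it would introduce bias rather than remove it. The overall comparison is the causal one.
The causal difference is the pooled difference: 0.460 − 0.733 = -0.274.

-0.27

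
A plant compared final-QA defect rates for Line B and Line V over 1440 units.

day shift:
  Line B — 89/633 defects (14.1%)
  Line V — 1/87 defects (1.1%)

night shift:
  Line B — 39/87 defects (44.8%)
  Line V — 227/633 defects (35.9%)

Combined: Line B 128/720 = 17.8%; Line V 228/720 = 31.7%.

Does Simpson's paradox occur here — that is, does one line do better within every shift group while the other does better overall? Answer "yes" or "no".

Within each shift level (day shift 14.1% vs 1.1%; night shift 44.8% vs 35.9%), Line V has the lower rate every time. Pooled: 17.8% vs 31.7% — Line B has the lower rate overall. The two comparisons disagree.

yes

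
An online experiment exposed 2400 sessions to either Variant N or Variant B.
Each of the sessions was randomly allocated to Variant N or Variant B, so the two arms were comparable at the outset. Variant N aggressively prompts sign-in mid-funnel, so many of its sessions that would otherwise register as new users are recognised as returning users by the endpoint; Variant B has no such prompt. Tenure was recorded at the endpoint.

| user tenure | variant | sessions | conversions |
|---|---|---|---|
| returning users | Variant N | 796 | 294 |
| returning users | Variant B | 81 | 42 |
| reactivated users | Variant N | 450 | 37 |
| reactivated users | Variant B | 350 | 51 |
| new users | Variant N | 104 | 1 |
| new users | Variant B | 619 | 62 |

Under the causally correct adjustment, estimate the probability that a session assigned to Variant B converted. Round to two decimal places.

0.15

Stratifying would compare variants among sessions the variants themselves sorted into user tenure groups — a form of selection on an intermediate. The unconditioned pooled rates give the total causal effect.
So P(outcome | do(Variant B)) is just the pooled rate for Variant B: 155/1050 = 0.148.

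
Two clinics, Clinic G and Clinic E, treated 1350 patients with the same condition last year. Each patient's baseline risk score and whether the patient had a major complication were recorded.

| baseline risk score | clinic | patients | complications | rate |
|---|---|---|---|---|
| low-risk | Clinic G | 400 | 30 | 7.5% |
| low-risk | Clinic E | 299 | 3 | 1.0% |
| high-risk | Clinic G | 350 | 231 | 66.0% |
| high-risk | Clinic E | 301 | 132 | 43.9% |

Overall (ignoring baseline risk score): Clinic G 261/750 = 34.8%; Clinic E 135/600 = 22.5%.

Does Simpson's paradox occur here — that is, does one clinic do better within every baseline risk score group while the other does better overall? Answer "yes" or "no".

Within each baseline risk score level (low-risk 7.5% vs 1.0%; high-risk 66.0% vs 43.9%), Clinic E has the lower rate every time. Pooled: 34.8% vs 22.5% — Clinic E has the lower rate overall. They agree.

no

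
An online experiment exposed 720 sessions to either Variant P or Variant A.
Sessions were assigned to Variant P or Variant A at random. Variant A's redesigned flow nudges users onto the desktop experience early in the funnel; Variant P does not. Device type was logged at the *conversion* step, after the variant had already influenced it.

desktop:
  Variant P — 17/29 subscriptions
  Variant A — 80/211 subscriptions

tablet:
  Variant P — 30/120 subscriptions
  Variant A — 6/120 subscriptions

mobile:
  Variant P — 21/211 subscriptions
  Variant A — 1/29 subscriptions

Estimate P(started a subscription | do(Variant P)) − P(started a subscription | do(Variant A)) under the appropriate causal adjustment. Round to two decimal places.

-0.05

Device type here is a post-treatment variable shaped by the variant; conditioning on it would introduce bias rather than remove it. The overall comparison is the causal one.
The causal difference is the pooled difference: 0.189 − 0.242 = -0.053.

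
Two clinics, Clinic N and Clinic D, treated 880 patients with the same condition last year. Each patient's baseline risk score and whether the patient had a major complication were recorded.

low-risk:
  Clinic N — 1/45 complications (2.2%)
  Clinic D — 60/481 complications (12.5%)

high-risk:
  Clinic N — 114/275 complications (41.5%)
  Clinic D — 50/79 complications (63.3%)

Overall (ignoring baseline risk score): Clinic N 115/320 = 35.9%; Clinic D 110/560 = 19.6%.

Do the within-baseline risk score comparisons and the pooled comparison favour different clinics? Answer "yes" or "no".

yes

Within each baseline risk score level (low-risk 2.2% vs 12.5%; high-risk 41.5% vs 63.3%), Clinic N has the lower rate every time. Pooled: 35.9% vs 19.6% — Clinic D has the lower rate overall. The two comparisons disagree.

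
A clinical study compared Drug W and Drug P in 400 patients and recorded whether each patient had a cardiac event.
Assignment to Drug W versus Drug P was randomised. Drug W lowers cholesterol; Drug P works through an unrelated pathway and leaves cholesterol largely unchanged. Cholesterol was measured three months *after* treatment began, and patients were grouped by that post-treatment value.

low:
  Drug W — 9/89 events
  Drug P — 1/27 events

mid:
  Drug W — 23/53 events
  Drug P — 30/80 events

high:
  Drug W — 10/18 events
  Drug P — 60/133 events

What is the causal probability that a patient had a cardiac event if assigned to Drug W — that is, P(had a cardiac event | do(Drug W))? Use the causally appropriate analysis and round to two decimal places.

0.26

Within every cholesterol level Drug P has the lower rate, yet pooled Drug W does — Simpson's reversal.
Cholesterol is recorded after the drug and is itself shifted by it — it sits on the causal path from drug to outcome. Conditioning on a mediator would strip out part of the effect we want; the pooled comparison gives the total causal effect.
So P(outcome | do(Drug W)) is just the pooled rate for Drug W: 42/160 = 0.263.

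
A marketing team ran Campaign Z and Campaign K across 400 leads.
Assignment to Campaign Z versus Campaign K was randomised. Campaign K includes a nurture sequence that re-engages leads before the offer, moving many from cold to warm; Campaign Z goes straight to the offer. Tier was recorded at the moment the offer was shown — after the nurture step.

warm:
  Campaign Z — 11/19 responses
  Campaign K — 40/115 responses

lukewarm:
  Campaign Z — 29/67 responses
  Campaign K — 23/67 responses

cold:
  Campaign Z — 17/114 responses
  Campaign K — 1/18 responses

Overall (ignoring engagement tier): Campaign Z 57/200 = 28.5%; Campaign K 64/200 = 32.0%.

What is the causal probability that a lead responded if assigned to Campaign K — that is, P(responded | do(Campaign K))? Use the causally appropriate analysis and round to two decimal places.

Engagement tier lies on the pathway campaign → engagement tier → outcome, so adjusting for it blocks the indirect effect. For the total causal effect of campaign, use the unadjusted pooled rates.
So P(outcome | do(Campaign K)) is just the pooled rate for Campaign K: 64/200 = 0.320.

0.32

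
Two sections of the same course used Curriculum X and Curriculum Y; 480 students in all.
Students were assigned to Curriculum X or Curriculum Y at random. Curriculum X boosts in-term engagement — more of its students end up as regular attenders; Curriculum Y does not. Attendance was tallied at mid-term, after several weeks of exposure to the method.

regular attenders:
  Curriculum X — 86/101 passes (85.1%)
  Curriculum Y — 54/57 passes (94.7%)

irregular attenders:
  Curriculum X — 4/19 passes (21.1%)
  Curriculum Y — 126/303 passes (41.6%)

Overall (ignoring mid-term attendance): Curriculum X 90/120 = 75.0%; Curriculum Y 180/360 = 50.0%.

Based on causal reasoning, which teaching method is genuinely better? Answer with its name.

Curriculum X

The distribution of mid-term attendance is itself part of what the teaching method does — it is an intermediate outcome. Holding it fixed would remove that part of the effect; the total effect is the pooled difference.
Pooled: Curriculum X 75.0% vs Curriculum Y 50.0%; Curriculum X is higher overall.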